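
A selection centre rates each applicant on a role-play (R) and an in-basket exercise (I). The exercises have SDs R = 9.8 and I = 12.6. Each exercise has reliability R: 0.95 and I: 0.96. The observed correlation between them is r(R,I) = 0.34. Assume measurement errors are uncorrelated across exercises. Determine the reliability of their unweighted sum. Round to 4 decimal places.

Var(R+I) = 9.8² + 12.6² + 2·[9.8·12.6·0.34] = 254.8 + 83.9664 = 338.766.
With uncorrelated errors the cross-covariances are all true-score covariance, so they carry over unchanged; only the diagonal terms shrink to ρᵢσᵢ².
True-score variance = [9.8²·0.95 + 12.6²·0.96] + 83.9664 = 243.648 + 83.9664 = 327.614.
Reliability = 327.614 / 338.766 = 0.9671.

0.9671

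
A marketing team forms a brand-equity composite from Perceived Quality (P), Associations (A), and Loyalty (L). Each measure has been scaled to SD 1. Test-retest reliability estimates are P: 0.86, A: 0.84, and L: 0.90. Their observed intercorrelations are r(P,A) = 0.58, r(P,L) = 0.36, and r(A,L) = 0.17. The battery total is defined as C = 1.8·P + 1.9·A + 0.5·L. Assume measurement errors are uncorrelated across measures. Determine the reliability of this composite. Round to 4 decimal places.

0.9123

Var(C) = 1.8² + 1.9² + 0.5² + 2·[3.42·0.58 + 0.9·0.36 + 0.95·0.17] = 7.1 + 4.9382 = 12.0382.
Because errors are independent across components, Cov(Tᵢ,Tⱼ) = Cov(Xᵢ,Xⱼ); the off-diagonal part of the true-score variance is the same as above.
True-score variance = [1.8²·0.86 + 1.9²·0.84 + 0.5²·0.90] + 4.9382 = 6.0438 + 4.9382 = 10.982.
Reliability = 10.982 / 12.0382 = 0.9123.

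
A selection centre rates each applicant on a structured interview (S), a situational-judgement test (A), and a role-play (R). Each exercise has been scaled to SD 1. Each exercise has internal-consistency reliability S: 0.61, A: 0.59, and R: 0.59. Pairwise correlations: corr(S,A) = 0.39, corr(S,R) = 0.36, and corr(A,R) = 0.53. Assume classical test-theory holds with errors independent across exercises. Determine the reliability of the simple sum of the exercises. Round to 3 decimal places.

Var(S+A+R) = 3 + 2·[0.39 + 0.36 + 0.53] = 3 + 2.56 = 5.56.
With uncorrelated errors the cross-covariances are all true-score covariance, so they carry over unchanged; only the diagonal terms shrink to ρᵢσᵢ².
True-score variance = [0.61 + 0.59 + 0.59] + 2.56 = 1.79 + 2.56 = 4.35.
Reliability = 4.35 / 5.56 = 0.782.

0.782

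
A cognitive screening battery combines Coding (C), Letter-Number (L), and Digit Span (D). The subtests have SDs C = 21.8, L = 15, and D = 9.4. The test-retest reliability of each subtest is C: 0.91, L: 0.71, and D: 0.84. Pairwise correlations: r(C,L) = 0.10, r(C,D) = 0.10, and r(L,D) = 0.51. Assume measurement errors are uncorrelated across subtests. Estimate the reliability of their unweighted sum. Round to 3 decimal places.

0.882

Var(C+L+D) = 21.8² + 15² + 9.4² + 2·[21.8·15·0.10 + 21.8·9.4·0.10 + 15·9.4·0.51] = 788.6 + 250.204 = 1038.8.
Under uncorrelated errors the observed covariances equal the true-score covariances, so only the own-variance terms attenuate.
True-score variance = [21.8²·0.91 + 15²·0.71 + 9.4²·0.84] + 250.204 = 666.441 + 250.204 = 916.645.
Reliability = 916.645 / 1038.8 = 0.882.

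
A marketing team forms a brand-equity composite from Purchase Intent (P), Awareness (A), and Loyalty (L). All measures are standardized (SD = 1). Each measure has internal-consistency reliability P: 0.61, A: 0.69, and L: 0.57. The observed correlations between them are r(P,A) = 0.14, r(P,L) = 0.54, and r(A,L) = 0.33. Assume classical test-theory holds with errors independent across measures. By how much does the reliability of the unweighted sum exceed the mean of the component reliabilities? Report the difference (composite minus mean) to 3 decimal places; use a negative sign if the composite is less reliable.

Var(sum) = 3 + 2.02 = 5.02; true-score variance = 1.87 + 2.02 = 3.89; composite reliability = 0.7749.
Mean component reliability = 0.6233.
Difference = 0.7749 − 0.6233 = 0.152.

0.152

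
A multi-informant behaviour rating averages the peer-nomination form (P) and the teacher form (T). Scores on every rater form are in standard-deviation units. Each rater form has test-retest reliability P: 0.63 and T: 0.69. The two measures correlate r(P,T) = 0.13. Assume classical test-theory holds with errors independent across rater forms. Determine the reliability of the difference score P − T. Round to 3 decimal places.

0.609

Var(P−T) = 1 + 1 − 2·0.13 = 2 − 0.26 = 1.74.
Under uncorrelated errors the observed covariances equal the true-score covariances, so only the own-variance terms attenuate.
True-score variance = [0.63 + 0.69] − 0.26 = 1.32 − 0.26 = 1.06.
Reliability = 1.06 / 1.74 = 0.609.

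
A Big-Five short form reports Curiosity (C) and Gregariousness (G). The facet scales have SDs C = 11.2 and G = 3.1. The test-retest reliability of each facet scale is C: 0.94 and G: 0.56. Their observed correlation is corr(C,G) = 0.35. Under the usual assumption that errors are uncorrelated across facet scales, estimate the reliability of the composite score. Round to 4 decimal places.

0.9262

Var(C+G) = 11.2² + 3.1² + 2·[11.2·3.1·0.35] = 135.05 + 24.304 = 159.354.
Because errors are independent across components, Cov(Tᵢ,Tⱼ) = Cov(Xᵢ,Xⱼ); the off-diagonal part of the true-score variance is the same as above.
True-score variance = [11.2²·0.94 + 3.1²·0.56] + 24.304 = 123.295 + 24.304 = 147.599.
Reliability = 147.599 / 159.354 = 0.9262.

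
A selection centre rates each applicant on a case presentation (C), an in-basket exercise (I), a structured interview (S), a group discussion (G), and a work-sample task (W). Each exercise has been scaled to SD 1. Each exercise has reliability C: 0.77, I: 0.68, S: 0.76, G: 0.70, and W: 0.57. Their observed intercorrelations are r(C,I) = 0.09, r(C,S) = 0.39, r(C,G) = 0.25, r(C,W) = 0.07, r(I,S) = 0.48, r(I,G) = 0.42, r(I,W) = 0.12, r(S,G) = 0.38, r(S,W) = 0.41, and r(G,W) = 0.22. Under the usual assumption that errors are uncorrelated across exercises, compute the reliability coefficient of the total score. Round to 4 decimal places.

0.8574

Var(C+I+S+G+W) = 5 + 2·[0.09 + 0.39 + 0.25 + 0.07 + 0.48 + 0.42 + 0.12 + 0.38 + 0.41 + 0.22] = 5 + 5.66 = 10.66.
With uncorrelated errors the cross-covariances are all true-score covariance, so they carry over unchanged; only the diagonal terms shrink to ρᵢσᵢ².
True-score variance = [0.77 + 0.68 + 0.76 + 0.70 + 0.57] + 5.66 = 3.48 + 5.66 = 9.14.
Reliability = 9.14 / 10.66 = 0.8574.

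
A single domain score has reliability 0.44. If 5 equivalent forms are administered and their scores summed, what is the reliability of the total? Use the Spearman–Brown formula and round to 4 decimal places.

0.7971

ρ_k = kρ / (1 + (k−1)ρ) = 5·0.44 / (1 + 4·0.44) = 2.200 / 2.760 = 0.7971.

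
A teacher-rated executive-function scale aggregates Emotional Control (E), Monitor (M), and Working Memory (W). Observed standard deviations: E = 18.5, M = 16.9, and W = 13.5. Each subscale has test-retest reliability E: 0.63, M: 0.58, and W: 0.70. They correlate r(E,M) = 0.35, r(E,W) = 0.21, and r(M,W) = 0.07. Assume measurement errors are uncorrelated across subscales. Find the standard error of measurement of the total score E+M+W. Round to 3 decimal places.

Var(total) = 810.11 + 355.691 = 1165.8.
True-score variance = 508.846 + 355.691 = 864.537, so reliability = 0.7416.
Error variance = 1165.8 − 864.537 = 301.264; SEM = √301.264 = 17.357.

17.357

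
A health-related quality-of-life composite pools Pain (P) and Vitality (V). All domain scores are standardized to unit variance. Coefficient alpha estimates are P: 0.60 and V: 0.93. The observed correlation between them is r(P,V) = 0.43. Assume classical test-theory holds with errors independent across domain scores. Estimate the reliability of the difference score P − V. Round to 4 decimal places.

Var(P−V) = 1 + 1 − 2·0.43 = 2 − 0.86 = 1.14.
Under uncorrelated errors the observed covariances equal the true-score covariances, so only the own-variance terms attenuate.
True-score variance = [0.60 + 0.93] − 0.86 = 1.53 − 0.86 = 0.67.
Reliability = 0.67 / 1.14 = 0.5877.

0.5877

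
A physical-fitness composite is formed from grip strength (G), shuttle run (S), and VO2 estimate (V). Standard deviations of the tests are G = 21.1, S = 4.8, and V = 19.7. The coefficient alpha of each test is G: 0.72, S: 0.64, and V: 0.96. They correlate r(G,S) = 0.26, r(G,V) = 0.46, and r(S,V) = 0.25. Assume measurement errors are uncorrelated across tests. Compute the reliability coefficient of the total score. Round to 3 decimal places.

0.889

Var(G+S+V) = 21.1² + 4.8² + 19.7² + 2·[21.1·4.8·0.26 + 21.1·19.7·0.46 + 4.8·19.7·0.25] = 856.34 + 482.362 = 1338.7.
Because errors are independent across components, Cov(Tᵢ,Tⱼ) = Cov(Xᵢ,Xⱼ); the off-diagonal part of the true-score variance is the same as above.
True-score variance = [21.1²·0.72 + 4.8²·0.64 + 19.7²·0.96] + 482.362 = 707.863 + 482.362 = 1190.23.
Reliability = 1190.23 / 1338.7 = 0.889.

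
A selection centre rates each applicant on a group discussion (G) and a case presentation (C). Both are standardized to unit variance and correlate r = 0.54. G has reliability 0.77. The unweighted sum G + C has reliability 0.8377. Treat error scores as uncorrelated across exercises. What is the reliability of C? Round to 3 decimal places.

Var(G+C) = 2 + 2·0.54 = 3.080.
True-score variance = ρ_G + ρ_C + 2·0.54, so 0.8377 = (0.77 + ρ_C + 1.08) / 3.080.
ρ_C = 0.8377·3.080 − 0.77 − 1.08 = 0.730.

0.730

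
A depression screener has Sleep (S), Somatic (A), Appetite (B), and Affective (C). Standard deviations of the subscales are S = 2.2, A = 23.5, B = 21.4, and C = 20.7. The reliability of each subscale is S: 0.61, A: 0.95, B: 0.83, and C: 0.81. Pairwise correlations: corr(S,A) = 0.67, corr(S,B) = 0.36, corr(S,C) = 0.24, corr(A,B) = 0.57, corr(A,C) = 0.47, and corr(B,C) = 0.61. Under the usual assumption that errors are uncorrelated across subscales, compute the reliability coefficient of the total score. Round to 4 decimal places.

Var(S+A+B+C) = 2.2² + 23.5² + 21.4² + 20.7² + 2·[2.2·23.5·0.67 + 2.2·21.4·0.36 + 2.2·20.7·0.24 + 23.5·21.4·0.57 + 23.5·20.7·0.47 + 21.4·20.7·0.61] = 1443.54 + 1696.04 = 3139.58.
With uncorrelated errors the cross-covariances are all true-score covariance, so they carry over unchanged; only the diagonal terms shrink to ρᵢσᵢ².
True-score variance = [2.2²·0.61 + 23.5²·0.95 + 21.4²·0.83 + 20.7²·0.81] + 1696.04 = 1254.77 + 1696.04 = 2950.81.
Reliability = 2950.81 / 3139.58 = 0.9399.

0.9399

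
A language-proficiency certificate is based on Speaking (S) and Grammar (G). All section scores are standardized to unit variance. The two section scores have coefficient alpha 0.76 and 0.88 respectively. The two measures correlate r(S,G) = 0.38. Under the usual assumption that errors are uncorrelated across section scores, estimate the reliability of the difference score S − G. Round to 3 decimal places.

Var(S−G) = 1 + 1 − 2·0.38 = 2 − 0.76 = 1.24.
Because errors are independent across components, Cov(Tᵢ,Tⱼ) = Cov(Xᵢ,Xⱼ); the off-diagonal part of the true-score variance is the same as above.
True-score variance = [0.76 + 0.88] − 0.76 = 1.64 − 0.76 = 0.88.
Reliability = 0.88 / 1.24 = 0.710.

0.710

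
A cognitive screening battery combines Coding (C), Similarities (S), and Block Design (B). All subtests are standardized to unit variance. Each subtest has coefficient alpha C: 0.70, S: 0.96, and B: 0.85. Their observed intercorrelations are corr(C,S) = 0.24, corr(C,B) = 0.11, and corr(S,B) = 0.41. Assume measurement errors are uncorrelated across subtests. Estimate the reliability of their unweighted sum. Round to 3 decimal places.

0.892

Var(C+S+B) = 3 + 2·[0.24 + 0.11 + 0.41] = 3 + 1.52 = 4.52.
With uncorrelated errors the cross-covariances are all true-score covariance, so they carry over unchanged; only the diagonal terms shrink to ρᵢσᵢ².
True-score variance = [0.70 + 0.96 + 0.85] + 1.52 = 2.51 + 1.52 = 4.03.
Reliability = 4.03 / 4.52 = 0.892.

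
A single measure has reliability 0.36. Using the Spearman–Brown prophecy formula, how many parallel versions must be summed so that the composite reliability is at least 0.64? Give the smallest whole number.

4

k ≥ ρ*(1−ρ₁)/(ρ₁(1−ρ*)) = 0.64·0.64 / (0.36·0.36) = 3.160.
Smallest integer k = 4.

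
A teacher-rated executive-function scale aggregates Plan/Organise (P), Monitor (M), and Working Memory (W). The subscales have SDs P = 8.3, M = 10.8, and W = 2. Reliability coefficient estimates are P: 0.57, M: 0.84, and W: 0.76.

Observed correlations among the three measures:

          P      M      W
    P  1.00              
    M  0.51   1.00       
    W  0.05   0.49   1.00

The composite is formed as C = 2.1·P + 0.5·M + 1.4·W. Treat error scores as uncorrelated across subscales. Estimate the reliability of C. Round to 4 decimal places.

Var(C) = 2.1²·8.3² + 0.5²·10.8² + 1.4²·2² + 2·[1.05·8.3·10.8·0.51 + 2.94·8.3·2·0.05 + 0.7·10.8·2·0.49] = 340.805 + 115.702 = 456.507.
Because errors are independent across components, Cov(Tᵢ,Tⱼ) = Cov(Xᵢ,Xⱼ); the off-diagonal part of the true-score variance is the same as above.
True-score variance = [2.1²·8.3²·0.57 + 0.5²·10.8²·0.84 + 1.4²·2²·0.76] + 115.702 = 203.622 + 115.702 = 319.324.
Reliability = 319.324 / 456.507 = 0.6995.

0.6995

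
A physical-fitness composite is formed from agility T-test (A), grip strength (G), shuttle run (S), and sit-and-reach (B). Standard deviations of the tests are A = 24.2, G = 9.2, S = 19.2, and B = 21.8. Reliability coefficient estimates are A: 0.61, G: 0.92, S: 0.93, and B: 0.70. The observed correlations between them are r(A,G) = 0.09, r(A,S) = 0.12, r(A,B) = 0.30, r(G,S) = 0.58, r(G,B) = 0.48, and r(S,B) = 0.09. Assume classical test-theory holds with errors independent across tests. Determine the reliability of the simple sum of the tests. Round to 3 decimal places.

0.836

Var(A+G+S+B) = 24.2² + 9.2² + 19.2² + 21.8² + 2·[24.2·9.2·0.09 + 24.2·19.2·0.12 + 24.2·21.8·0.30 + 9.2·19.2·0.58 + 9.2·21.8·0.48 + 19.2·21.8·0.09] = 1514.16 + 940.906 = 2455.07.
Under uncorrelated errors the observed covariances equal the true-score covariances, so only the own-variance terms attenuate.
True-score variance = [24.2²·0.61 + 9.2²·0.92 + 19.2²·0.93 + 21.8²·0.70] + 940.906 = 1110.61 + 940.906 = 2051.52.
Reliability = 2051.52 / 2455.07 = 0.836.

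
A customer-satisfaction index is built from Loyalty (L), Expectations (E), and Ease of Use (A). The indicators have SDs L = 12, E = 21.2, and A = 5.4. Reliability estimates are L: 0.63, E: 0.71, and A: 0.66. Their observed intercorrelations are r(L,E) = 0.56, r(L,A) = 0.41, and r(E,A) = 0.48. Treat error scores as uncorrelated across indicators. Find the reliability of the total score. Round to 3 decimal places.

0.819

Var(L+E+A) = 12² + 21.2² + 5.4² + 2·[12·21.2·0.56 + 12·5.4·0.41 + 21.2·5.4·0.48] = 622.6 + 447.965 = 1070.56.
Because errors are independent across components, Cov(Tᵢ,Tⱼ) = Cov(Xᵢ,Xⱼ); the off-diagonal part of the true-score variance is the same as above.
True-score variance = [12²·0.63 + 21.2²·0.71 + 5.4²·0.66] + 447.965 = 429.068 + 447.965 = 877.033.
Reliability = 877.033 / 1070.56 = 0.819.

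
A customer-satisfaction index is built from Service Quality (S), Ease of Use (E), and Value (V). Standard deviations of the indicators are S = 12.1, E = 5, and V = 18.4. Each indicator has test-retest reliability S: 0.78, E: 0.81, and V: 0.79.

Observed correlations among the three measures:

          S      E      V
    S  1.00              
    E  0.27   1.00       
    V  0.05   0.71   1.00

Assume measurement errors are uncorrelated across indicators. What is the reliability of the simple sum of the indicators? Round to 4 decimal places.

Var(S+E+V) = 12.1² + 5² + 18.4² + 2·[12.1·5·0.27 + 12.1·18.4·0.05 + 5·18.4·0.71] = 509.97 + 185.574 = 695.544.
Because errors are independent across components, Cov(Tᵢ,Tⱼ) = Cov(Xᵢ,Xⱼ); the off-diagonal part of the true-score variance is the same as above.
True-score variance = [12.1²·0.78 + 5²·0.81 + 18.4²·0.79] + 185.574 = 401.912 + 185.574 = 587.486.
Reliability = 587.486 / 695.544 = 0.8446.

0.8446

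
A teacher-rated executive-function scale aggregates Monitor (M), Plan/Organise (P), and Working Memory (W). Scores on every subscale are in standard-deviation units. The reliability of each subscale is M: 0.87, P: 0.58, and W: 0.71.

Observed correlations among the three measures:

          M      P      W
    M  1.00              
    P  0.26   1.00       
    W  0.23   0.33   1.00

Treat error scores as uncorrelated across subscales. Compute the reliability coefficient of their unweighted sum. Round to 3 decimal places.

0.819

Var(M+P+W) = 3 + 2·[0.26 + 0.23 + 0.33] = 3 + 1.64 = 4.64.
With uncorrelated errors the cross-covariances are all true-score covariance, so they carry over unchanged; only the diagonal terms shrink to ρᵢσᵢ².
True-score variance = [0.87 + 0.58 + 0.71] + 1.64 = 2.16 + 1.64 = 3.8.
Reliability = 3.8 / 4.64 = 0.819.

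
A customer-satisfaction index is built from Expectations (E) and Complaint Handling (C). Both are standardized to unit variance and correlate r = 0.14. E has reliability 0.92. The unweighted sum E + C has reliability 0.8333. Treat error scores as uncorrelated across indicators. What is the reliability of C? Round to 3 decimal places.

0.700

Var(E+C) = 2 + 2·0.14 = 2.280.
True-score variance = ρ_E + ρ_C + 2·0.14, so 0.8333 = (0.92 + ρ_C + 0.28) / 2.280.
ρ_C = 0.8333·2.280 − 0.92 − 0.28 = 0.700.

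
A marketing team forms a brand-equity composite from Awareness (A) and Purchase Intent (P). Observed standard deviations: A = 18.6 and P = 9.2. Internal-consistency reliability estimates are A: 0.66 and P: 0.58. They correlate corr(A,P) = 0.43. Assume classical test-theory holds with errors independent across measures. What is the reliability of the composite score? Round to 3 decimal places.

Var(A+P) = 18.6² + 9.2² + 2·[18.6·9.2·0.43] = 430.6 + 147.163 = 577.763.
With uncorrelated errors the cross-covariances are all true-score covariance, so they carry over unchanged; only the diagonal terms shrink to ρᵢσᵢ².
True-score variance = [18.6²·0.66 + 9.2²·0.58] + 147.163 = 277.425 + 147.163 = 424.588.
Reliability = 424.588 / 577.763 = 0.735.

0.735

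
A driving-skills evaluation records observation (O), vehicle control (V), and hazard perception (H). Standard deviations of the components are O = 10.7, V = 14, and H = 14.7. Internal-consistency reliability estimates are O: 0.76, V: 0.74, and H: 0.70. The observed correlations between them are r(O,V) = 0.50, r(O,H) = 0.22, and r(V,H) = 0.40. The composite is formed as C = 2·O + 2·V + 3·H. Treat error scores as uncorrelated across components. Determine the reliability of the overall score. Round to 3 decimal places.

0.827

Var(C) = 2²·10.7² + 2²·14² + 3²·14.7² + 2·[4·10.7·14·0.50 + 6·10.7·14.7·0.22 + 6·14·14.7·0.40] = 3186.77 + 2002.29 = 5189.06.
Under uncorrelated errors the observed covariances equal the true-score covariances, so only the own-variance terms attenuate.
True-score variance = [2²·10.7²·0.76 + 2²·14²·0.74 + 3²·14.7²·0.70] + 2002.29 = 2289.58 + 2002.29 = 4291.86.
Reliability = 4291.86 / 5189.06 = 0.827.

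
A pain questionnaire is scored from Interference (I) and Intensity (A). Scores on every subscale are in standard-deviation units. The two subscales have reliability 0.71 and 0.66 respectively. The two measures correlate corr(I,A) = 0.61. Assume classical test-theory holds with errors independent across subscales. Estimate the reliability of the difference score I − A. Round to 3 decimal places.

Var(I−A) = 1 + 1 − 2·0.61 = 2 − 1.22 = 0.78.
Under uncorrelated errors the observed covariances equal the true-score covariances, so only the own-variance terms attenuate.
True-score variance = [0.71 + 0.66] − 1.22 = 1.37 − 1.22 = 0.15.
Reliability = 0.15 / 0.78 = 0.192.

0.192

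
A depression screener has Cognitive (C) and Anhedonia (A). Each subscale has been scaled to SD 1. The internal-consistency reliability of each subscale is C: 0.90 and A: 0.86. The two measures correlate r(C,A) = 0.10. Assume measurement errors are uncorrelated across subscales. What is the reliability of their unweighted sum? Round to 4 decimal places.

Var(C+A) = 2 + 2·[0.10] = 2 + 0.2 = 2.2.
Under uncorrelated errors the observed covariances equal the true-score covariances, so only the own-variance terms attenuate.
True-score variance = [0.90 + 0.86] + 0.2 = 1.76 + 0.2 = 1.96.
Reliability = 1.96 / 2.2 = 0.8909.

0.8909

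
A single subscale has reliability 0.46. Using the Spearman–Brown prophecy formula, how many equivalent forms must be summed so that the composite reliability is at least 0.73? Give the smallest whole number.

k ≥ ρ*(1−ρ₁)/(ρ₁(1−ρ*)) = 0.73·0.54 / (0.46·0.27) = 3.174.
Smallest integer k = 4.

4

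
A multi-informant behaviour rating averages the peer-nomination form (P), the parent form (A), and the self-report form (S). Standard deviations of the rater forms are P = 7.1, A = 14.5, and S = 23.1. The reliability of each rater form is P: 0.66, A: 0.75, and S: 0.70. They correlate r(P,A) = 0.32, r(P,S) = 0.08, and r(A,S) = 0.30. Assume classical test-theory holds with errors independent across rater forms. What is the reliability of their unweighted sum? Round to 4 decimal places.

0.7887

Var(P+A+S) = 7.1² + 14.5² + 23.1² + 2·[7.1·14.5·0.32 + 7.1·23.1·0.08 + 14.5·23.1·0.30] = 794.27 + 293.1 = 1087.37.
Because errors are independent across components, Cov(Tᵢ,Tⱼ) = Cov(Xᵢ,Xⱼ); the off-diagonal part of the true-score variance is the same as above.
True-score variance = [7.1²·0.66 + 14.5²·0.75 + 23.1²·0.70] + 293.1 = 564.485 + 293.1 = 857.585.
Reliability = 857.585 / 1087.37 = 0.7887.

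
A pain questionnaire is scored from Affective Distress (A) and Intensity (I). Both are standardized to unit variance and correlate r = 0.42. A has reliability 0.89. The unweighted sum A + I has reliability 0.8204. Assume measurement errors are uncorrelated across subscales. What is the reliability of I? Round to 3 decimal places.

0.600

Var(A+I) = 2 + 2·0.42 = 2.840.
True-score variance = ρ_A + ρ_I + 2·0.42, so 0.8204 = (0.89 + ρ_I + 0.84) / 2.840.
ρ_I = 0.8204·2.840 − 0.89 − 0.84 = 0.600.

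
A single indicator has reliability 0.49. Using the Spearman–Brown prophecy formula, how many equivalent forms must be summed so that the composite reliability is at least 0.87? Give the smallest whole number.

7

k ≥ ρ*(1−ρ₁)/(ρ₁(1−ρ*)) = 0.87·0.51 / (0.49·0.13) = 6.965.
Smallest integer k = 7.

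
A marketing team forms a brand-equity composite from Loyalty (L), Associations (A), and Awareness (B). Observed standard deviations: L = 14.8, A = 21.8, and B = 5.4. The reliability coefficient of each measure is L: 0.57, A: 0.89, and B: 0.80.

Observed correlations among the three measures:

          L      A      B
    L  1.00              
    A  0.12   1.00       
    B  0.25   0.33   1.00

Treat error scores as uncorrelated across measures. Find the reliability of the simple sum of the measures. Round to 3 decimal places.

0.834

Var(L+A+B) = 14.8² + 21.8² + 5.4² + 2·[14.8·21.8·0.12 + 14.8·5.4·0.25 + 21.8·5.4·0.33] = 723.44 + 195.089 = 918.529.
Because errors are independent across components, Cov(Tᵢ,Tⱼ) = Cov(Xᵢ,Xⱼ); the off-diagonal part of the true-score variance is the same as above.
True-score variance = [14.8²·0.57 + 21.8²·0.89 + 5.4²·0.80] + 195.089 = 571.144 + 195.089 = 766.233.
Reliability = 766.233 / 918.529 = 0.834.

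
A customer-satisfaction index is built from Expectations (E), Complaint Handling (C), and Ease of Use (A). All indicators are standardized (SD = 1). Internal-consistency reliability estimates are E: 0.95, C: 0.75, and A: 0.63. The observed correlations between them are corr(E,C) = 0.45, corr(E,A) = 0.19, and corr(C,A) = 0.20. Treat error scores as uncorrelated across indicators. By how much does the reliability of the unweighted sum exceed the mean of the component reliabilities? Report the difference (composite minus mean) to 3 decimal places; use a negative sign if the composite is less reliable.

Var(sum) = 3 + 1.68 = 4.68; true-score variance = 2.33 + 1.68 = 4.01; composite reliability = 0.8568.
Mean component reliability = 0.7767.
Difference = 0.8568 − 0.7767 = 0.080.

0.080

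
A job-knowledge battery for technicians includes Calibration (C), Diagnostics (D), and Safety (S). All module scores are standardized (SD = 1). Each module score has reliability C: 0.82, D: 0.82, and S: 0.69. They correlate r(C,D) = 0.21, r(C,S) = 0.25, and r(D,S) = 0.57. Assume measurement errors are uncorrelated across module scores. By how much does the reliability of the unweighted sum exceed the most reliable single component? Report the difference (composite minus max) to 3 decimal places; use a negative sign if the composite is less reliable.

0.048

Var(sum) = 3 + 2.06 = 5.06; true-score variance = 2.33 + 2.06 = 4.39; composite reliability = 0.8676.
Max component reliability = 0.8200.
Difference = 0.8676 − 0.8200 = 0.048.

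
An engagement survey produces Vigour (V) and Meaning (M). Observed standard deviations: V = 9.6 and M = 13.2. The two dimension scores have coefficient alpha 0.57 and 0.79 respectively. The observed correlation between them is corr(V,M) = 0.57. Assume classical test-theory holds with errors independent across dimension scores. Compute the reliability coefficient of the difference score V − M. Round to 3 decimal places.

Var(V−M) = 9.6² + 13.2² − 2·9.6·13.2·0.57 = 266.4 − 144.461 = 121.939.
Because errors are independent across components, Cov(Tᵢ,Tⱼ) = Cov(Xᵢ,Xⱼ); the off-diagonal part of the true-score variance is the same as above.
True-score variance = [9.6²·0.57 + 13.2²·0.79] − 144.461 = 190.181 − 144.461 = 45.72.
Reliability = 45.72 / 121.939 = 0.375.

0.375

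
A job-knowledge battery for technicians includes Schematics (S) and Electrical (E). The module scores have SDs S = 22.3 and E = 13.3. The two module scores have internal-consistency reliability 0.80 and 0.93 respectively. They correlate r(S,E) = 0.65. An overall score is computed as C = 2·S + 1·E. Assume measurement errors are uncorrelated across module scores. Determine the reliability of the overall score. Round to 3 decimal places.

0.860

Var(C) = 2²·22.3² + 13.3² + 2·[2·22.3·13.3·0.65] = 2166.05 + 771.134 = 2937.18.
Because errors are independent across components, Cov(Tᵢ,Tⱼ) = Cov(Xᵢ,Xⱼ); the off-diagonal part of the true-score variance is the same as above.
True-score variance = [2²·22.3²·0.80 + 13.3²·0.93] + 771.134 = 1755.84 + 771.134 = 2526.97.
Reliability = 2526.97 / 2937.18 = 0.860.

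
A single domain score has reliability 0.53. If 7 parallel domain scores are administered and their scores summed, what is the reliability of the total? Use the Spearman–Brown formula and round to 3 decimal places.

ρ_k = kρ / (1 + (k−1)ρ) = 7·0.53 / (1 + 6·0.53) = 3.710 / 4.180 = 0.888.

0.888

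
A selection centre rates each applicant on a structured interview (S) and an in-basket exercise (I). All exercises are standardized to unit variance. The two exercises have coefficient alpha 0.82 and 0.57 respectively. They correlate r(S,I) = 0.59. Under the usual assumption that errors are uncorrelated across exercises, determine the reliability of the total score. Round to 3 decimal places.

Var(S+I) = 2 + 2·[0.59] = 2 + 1.18 = 3.18.
With uncorrelated errors the cross-covariances are all true-score covariance, so they carry over unchanged; only the diagonal terms shrink to ρᵢσᵢ².
True-score variance = [0.82 + 0.57] + 1.18 = 1.39 + 1.18 = 2.57.
Reliability = 2.57 / 3.18 = 0.808.

0.808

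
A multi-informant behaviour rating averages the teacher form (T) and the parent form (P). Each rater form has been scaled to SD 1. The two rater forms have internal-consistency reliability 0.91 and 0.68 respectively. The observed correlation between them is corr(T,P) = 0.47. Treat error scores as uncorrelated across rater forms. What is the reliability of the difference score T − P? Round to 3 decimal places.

0.613

Var(T−P) = 1 + 1 − 2·0.47 = 2 − 0.94 = 1.06.
With uncorrelated errors the cross-covariances are all true-score covariance, so they carry over unchanged; only the diagonal terms shrink to ρᵢσᵢ².
True-score variance = [0.91 + 0.68] − 0.94 = 1.59 − 0.94 = 0.65.
Reliability = 0.65 / 1.06 = 0.613.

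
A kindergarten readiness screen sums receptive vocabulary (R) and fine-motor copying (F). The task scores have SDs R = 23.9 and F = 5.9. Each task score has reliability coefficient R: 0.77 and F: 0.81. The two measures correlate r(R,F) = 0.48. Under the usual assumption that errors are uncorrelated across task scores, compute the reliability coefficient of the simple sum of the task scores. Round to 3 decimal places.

Var(R+F) = 23.9² + 5.9² + 2·[23.9·5.9·0.48] = 606.02 + 135.37 = 741.39.
With uncorrelated errors the cross-covariances are all true-score covariance, so they carry over unchanged; only the diagonal terms shrink to ρᵢσᵢ².
True-score variance = [23.9²·0.77 + 5.9²·0.81] + 135.37 = 468.028 + 135.37 = 603.397.
Reliability = 603.397 / 741.39 = 0.814.

0.814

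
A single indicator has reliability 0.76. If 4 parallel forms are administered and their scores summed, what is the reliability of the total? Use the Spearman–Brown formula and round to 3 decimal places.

0.927

ρ_k = kρ / (1 + (k−1)ρ) = 4·0.76 / (1 + 3·0.76) = 3.040 / 3.280 = 0.927.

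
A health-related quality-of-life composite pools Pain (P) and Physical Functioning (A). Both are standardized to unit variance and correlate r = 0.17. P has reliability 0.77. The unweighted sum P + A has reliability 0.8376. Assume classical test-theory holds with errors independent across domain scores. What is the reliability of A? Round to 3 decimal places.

Var(P+A) = 2 + 2·0.17 = 2.340.
True-score variance = ρ_P + ρ_A + 2·0.17, so 0.8376 = (0.77 + ρ_A + 0.34) / 2.340.
ρ_A = 0.8376·2.340 − 0.77 − 0.34 = 0.850.

0.850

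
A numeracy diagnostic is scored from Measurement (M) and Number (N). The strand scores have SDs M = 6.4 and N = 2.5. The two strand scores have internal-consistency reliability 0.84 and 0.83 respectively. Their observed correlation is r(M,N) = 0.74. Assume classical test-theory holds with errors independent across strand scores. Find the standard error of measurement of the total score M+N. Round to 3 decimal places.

2.760

Var(total) = 47.21 + 23.68 = 70.89.
True-score variance = 39.5939 + 23.68 = 63.2739, so reliability = 0.8926.
Error variance = 70.89 − 63.2739 = 7.6161; SEM = √7.6161 = 2.760.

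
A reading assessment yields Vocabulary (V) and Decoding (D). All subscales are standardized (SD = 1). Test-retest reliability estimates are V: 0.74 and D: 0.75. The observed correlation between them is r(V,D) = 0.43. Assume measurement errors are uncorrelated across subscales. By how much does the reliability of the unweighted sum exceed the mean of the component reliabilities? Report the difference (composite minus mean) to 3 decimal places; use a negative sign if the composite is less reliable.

0.077

Var(sum) = 2 + 0.86 = 2.86; true-score variance = 1.49 + 0.86 = 2.35; composite reliability = 0.8217.
Mean component reliability = 0.7450.
Difference = 0.8217 − 0.7450 = 0.077.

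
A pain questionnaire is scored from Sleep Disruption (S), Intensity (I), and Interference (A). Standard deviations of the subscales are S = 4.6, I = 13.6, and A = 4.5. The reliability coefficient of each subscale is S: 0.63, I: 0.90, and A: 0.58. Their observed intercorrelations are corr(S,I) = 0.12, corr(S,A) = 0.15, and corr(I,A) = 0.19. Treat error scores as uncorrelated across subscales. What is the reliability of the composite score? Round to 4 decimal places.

Var(S+I+A) = 4.6² + 13.6² + 4.5² + 2·[4.6·13.6·0.12 + 4.6·4.5·0.15 + 13.6·4.5·0.19] = 226.37 + 44.4804 = 270.85.
Under uncorrelated errors the observed covariances equal the true-score covariances, so only the own-variance terms attenuate.
True-score variance = [4.6²·0.63 + 13.6²·0.90 + 4.5²·0.58] + 44.4804 = 191.54 + 44.4804 = 236.02.
Reliability = 236.02 / 270.85 = 0.8714.

0.8714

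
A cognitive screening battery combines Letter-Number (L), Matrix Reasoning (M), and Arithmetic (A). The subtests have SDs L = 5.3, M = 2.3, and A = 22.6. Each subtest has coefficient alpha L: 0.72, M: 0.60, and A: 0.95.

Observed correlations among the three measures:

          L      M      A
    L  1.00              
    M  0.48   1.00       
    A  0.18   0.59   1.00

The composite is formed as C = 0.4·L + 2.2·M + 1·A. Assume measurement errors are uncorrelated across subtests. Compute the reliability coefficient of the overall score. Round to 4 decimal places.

0.9473

Var(C) = 0.4²·5.3² + 2.2²·2.3² + 22.6² + 2·[0.88·5.3·2.3·0.48 + 0.4·5.3·22.6·0.18 + 2.2·2.3·22.6·0.59] = 540.858 + 162.487 = 703.345.
Under uncorrelated errors the observed covariances equal the true-score covariances, so only the own-variance terms attenuate.
True-score variance = [0.4²·5.3²·0.72 + 2.2²·2.3²·0.60 + 22.6²·0.95] + 162.487 = 503.82 + 162.487 = 666.307.
Reliability = 666.307 / 703.345 = 0.9473.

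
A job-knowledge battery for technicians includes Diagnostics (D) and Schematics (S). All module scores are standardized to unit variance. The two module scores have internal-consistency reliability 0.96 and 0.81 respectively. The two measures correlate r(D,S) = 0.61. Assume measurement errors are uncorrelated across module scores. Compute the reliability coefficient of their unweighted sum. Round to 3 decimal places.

Var(D+S) = 2 + 2·[0.61] = 2 + 1.22 = 3.22.
Under uncorrelated errors the observed covariances equal the true-score covariances, so only the own-variance terms attenuate.
True-score variance = [0.96 + 0.81] + 1.22 = 1.77 + 1.22 = 2.99.
Reliability = 2.99 / 3.22 = 0.929.

0.929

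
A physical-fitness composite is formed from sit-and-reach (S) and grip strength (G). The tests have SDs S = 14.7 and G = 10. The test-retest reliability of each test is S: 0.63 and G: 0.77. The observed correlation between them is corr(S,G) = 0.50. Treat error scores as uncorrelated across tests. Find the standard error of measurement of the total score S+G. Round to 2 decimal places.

10.15

Var(total) = 316.09 + 147 = 463.09.
True-score variance = 213.137 + 147 = 360.137, so reliability = 0.7777.
Error variance = 463.09 − 360.137 = 102.953; SEM = √102.953 = 10.15.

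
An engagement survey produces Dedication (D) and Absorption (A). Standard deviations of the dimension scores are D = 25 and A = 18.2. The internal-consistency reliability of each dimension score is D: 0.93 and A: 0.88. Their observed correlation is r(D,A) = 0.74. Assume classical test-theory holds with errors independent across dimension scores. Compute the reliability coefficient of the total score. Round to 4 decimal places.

0.9488

Var(D+A) = 25² + 18.2² + 2·[25·18.2·0.74] = 956.24 + 673.4 = 1629.64.
Under uncorrelated errors the observed covariances equal the true-score covariances, so only the own-variance terms attenuate.
True-score variance = [25²·0.93 + 18.2²·0.88] + 673.4 = 872.741 + 673.4 = 1546.14.
Reliability = 1546.14 / 1629.64 = 0.9488.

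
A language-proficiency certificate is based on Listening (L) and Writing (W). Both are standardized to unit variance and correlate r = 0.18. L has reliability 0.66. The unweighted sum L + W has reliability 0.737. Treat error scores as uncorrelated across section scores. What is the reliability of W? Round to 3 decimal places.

Var(L+W) = 2 + 2·0.18 = 2.360.
True-score variance = ρ_L + ρ_W + 2·0.18, so 0.737 = (0.66 + ρ_W + 0.36) / 2.360.
ρ_W = 0.737·2.360 − 0.66 − 0.36 = 0.719.

0.719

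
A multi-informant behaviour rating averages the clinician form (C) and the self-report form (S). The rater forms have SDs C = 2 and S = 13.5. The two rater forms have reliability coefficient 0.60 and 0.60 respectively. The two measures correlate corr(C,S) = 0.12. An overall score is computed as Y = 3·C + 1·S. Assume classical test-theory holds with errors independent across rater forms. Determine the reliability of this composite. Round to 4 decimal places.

0.6327

Var(Y) = 3²·2² + 13.5² + 2·[3·2·13.5·0.12] = 218.25 + 19.44 = 237.69.
With uncorrelated errors the cross-covariances are all true-score covariance, so they carry over unchanged; only the diagonal terms shrink to ρᵢσᵢ².
True-score variance = [3²·2²·0.60 + 13.5²·0.60] + 19.44 = 130.95 + 19.44 = 150.39.
Reliability = 150.39 / 237.69 = 0.6327.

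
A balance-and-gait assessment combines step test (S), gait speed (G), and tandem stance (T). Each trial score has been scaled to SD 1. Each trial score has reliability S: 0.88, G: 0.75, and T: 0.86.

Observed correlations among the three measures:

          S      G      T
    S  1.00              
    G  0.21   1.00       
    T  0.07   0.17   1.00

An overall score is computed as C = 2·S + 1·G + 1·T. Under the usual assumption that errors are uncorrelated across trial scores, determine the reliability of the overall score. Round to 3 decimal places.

Var(C) = 2² + 1 + 1 + 2·[2·0.21 + 2·0.07 + 0.17] = 6 + 1.46 = 7.46.
With uncorrelated errors the cross-covariances are all true-score covariance, so they carry over unchanged; only the diagonal terms shrink to ρᵢσᵢ².
True-score variance = [2²·0.88 + 0.75 + 0.86] + 1.46 = 5.13 + 1.46 = 6.59.
Reliability = 6.59 / 7.46 = 0.883.

0.883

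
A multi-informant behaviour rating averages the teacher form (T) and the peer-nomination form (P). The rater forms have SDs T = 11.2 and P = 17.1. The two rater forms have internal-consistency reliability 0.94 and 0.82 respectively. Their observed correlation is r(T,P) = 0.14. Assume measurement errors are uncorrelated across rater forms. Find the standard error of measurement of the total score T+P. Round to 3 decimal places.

7.756

Var(total) = 417.85 + 53.6256 = 471.476.
True-score variance = 357.69 + 53.6256 = 411.315, so reliability = 0.8724.
Error variance = 471.476 − 411.315 = 60.1602; SEM = √60.1602 = 7.756.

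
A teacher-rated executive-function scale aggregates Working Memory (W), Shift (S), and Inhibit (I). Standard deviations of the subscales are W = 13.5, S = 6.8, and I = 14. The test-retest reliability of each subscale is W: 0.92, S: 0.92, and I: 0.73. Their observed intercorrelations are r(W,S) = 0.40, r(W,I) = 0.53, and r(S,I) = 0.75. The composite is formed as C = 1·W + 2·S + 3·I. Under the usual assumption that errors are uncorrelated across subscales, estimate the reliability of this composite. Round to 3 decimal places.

0.865

Var(C) = 13.5² + 2²·6.8² + 3²·14² + 2·[2·13.5·6.8·0.40 + 3·13.5·14·0.53 + 6·6.8·14·0.75] = 2131.21 + 1604.7 = 3735.91.
Because errors are independent across components, Cov(Tᵢ,Tⱼ) = Cov(Xᵢ,Xⱼ); the off-diagonal part of the true-score variance is the same as above.
True-score variance = [13.5²·0.92 + 2²·6.8²·0.92 + 3²·14²·0.73] + 1604.7 = 1625.55 + 1604.7 = 3230.25.
Reliability = 3230.25 / 3735.91 = 0.865.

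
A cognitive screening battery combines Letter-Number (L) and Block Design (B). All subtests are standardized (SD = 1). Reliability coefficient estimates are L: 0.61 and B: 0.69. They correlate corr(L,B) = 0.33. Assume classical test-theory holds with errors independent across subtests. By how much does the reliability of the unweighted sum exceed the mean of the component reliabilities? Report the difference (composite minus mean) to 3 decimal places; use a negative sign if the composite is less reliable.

0.087

Var(sum) = 2 + 0.66 = 2.66; true-score variance = 1.3 + 0.66 = 1.96; composite reliability = 0.7368.
Mean component reliability = 0.6500.
Difference = 0.7368 − 0.6500 = 0.087.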